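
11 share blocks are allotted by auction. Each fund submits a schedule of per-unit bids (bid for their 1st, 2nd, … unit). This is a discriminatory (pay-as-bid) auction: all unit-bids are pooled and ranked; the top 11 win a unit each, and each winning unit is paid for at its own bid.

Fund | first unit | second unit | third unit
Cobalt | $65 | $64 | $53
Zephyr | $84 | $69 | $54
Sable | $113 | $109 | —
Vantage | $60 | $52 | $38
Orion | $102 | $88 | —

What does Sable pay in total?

Pooled unit-bids ranked (top 11): 113 (Sable-1), 109 (Sable-2), 102 (Orion-1), 88 (Orion-2), 84 (Zephyr-1), 69 (Zephyr-2), 65 (Cobalt-1), 64 (Cobalt-2), 60 (Vantage-1), 54 (Zephyr-3), 53 (Cobalt-3)
Next rejected bid: $52 (not a price — pay-as-bid).
Sable's winning unit-bids: 113 + 109 = $222.

Sable pays $222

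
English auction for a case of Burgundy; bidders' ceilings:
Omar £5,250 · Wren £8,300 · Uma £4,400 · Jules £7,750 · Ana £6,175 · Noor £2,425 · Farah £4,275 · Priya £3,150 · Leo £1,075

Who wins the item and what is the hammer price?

Wren wins at £7,750

Open ascending-bid auction: the price rises until one bidder remains; the winner pays the price at which the last rival dropped out.
Sorting limits: 8,300 (Wren) > 7,750 (Jules) > 6,175 (Ana) > 5,250 (Omar) > 4,400 (Uma) > 4,275 (Farah) > …
Jules is the last rival to drop out, at £7,750; Wren remains and wins at that price.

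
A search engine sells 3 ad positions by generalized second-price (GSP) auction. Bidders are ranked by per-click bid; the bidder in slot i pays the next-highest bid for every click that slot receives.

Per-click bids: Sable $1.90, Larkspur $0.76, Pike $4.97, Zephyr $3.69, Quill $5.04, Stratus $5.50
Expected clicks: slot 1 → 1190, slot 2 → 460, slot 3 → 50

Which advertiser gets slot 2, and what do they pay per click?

Per-click bids in order: $5.50 (Stratus) > $5.04 (Quill) > $4.97 (Pike) > $3.69 (Zephyr) > …
Slot 2 goes to the second-ranked bidder, Quill, who pays the next bid down: $4.97/click.

Quill; $4.97 per click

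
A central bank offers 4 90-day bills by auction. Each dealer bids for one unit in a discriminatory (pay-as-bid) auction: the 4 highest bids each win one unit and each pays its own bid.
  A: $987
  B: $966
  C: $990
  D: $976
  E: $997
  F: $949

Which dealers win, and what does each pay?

Bids ranked high→low: 997 (E), 990 (C), 987 (A), 976 (D), 966 (B), 949 (F)
The 4 highest are E, C, A, D.
Each winner pays its own bid: E $997, C $990, A $987, D $976.

E $997, C $990, A $987, D $976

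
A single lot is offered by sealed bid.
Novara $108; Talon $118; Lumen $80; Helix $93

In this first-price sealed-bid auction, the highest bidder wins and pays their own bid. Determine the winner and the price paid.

Rule: the highest bidder wins and pays their own bid.
Bids ranked: 118 (Talon) > 108 (Novara) > 93 (Helix) > 80 (Lumen)
First-price: Talon pays what they bid, $118.

Talon pays $118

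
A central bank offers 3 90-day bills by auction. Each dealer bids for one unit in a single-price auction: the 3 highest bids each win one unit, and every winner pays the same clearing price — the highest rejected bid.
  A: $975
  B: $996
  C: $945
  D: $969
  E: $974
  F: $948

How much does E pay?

Ordering the bids: 996 (B), 975 (A), 974 (E), 969 (D), 948 (F), …
Winners (3 units): B, A, E.
Highest unsuccessful bid: $969 → clearing price.
E wins → pays $969.

E pays $969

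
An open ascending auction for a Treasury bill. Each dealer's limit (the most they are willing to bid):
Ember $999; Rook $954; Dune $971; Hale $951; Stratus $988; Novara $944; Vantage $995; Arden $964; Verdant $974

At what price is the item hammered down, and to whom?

Ember wins at $995

Limits in order: 999 (Ember) > 995 (Vantage) > 988 (Stratus) > 974 (Verdant) > 971 (Dune) > 964 (Arden) > …
Vantage is the last rival to drop out, at $995; Ember remains and wins at that price.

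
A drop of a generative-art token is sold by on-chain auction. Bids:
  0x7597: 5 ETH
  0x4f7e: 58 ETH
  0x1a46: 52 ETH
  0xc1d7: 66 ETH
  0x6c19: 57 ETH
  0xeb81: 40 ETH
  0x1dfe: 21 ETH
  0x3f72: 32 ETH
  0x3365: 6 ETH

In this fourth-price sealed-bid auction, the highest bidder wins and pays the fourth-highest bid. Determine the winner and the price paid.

Fourth-price sealed-bid auction: the highest bidder wins and pays the fourth-highest bid.
Sorting bids: 66 (0xc1d7) > 58 (0x4f7e) > 57 (0x6c19) > 52 (0x1a46) > 40 (0xeb81) > 32 (0x3f72) > …
0xc1d7 is highest; pays the fourth-highest bid, 52 ETH.

0xc1d7 pays 52 ETH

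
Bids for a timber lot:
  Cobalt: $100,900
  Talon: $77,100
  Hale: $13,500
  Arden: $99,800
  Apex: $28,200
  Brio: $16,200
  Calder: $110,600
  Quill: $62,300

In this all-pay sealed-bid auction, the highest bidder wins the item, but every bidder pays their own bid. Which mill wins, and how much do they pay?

Rule: the highest bidder wins the item, but every bidder pays their own bid.
Bids in order: 110,600 (Calder) > 100,900 (Cobalt) > 99,800 (Arden) > 77,100 (Talon) > 62,300 (Quill) > 28,200 (Apex) > …
Calder wins with the top bid; all bids are sunk regardless.

Calder pays $110,600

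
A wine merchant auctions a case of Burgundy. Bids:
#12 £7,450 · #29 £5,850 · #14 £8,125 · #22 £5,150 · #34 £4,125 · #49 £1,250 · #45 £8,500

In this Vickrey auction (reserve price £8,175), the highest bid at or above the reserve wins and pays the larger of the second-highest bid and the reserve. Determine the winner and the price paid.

Sorting bids: 8,500 (#45) > 8,125 (#14) > 7,450 (#12) > 5,850 (#29) > 5,150 (#22) > 4,125 (#34) > …
#45 has the top bid at or above the reserve (£8,500).
Second-highest bid £8,125 is below the reserve £8,175, so the reserve binds → payment £8,175.

#45 pays £8,175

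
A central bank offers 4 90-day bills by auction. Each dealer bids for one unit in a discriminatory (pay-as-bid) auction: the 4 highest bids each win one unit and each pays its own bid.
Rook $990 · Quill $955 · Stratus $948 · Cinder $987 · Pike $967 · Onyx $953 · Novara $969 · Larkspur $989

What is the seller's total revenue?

Total revenue: $3,935

Ordering the bids: 990 (Rook), 989 (Larkspur), 987 (Cinder), 969 (Novara), 967 (Pike), 955 (Quill), …
Winners (4 units): Rook, Larkspur, Cinder, Novara.
Total revenue = 990 + 989 + 987 + 969 = $3,935.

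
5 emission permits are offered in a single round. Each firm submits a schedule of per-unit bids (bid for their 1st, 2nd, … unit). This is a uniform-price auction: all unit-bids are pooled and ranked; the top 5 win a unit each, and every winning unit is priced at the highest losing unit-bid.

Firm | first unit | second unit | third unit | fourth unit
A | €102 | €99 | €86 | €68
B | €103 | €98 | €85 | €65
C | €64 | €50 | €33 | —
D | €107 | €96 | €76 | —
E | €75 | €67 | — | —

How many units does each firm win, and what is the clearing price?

A 2, B 2, D 1; clearing price €96

Merging the schedules and taking the best 5: 107 (D-1), 103 (B-1), 102 (A-1), 99 (A-2), 98 (B-2)
First bid not allocated: €96.
Allocation: A 2, B 2, D 1.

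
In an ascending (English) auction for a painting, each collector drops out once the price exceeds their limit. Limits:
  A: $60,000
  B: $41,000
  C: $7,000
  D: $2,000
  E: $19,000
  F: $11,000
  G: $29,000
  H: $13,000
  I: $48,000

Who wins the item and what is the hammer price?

Open ascending-bid auction: the price rises until one bidder remains; the winner pays the price at which the last rival dropped out.
Limits in order: 60,000 (A) > 48,000 (I) > 41,000 (B) > 29,000 (G) > 19,000 (E) > 13,000 (H) > …
I is the last rival to drop out, at $48,000; A remains and wins at that price.

A wins at $48,000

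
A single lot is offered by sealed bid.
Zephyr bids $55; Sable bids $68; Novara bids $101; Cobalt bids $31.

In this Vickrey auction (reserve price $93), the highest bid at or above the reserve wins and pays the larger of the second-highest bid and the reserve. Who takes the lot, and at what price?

Vickrey auction (reserve price $93): the highest bid at or above the reserve wins and pays the larger of the second-highest bid and the reserve.
Bids ranked: 101 (Novara) > 68 (Sable) > 55 (Zephyr) > 31 (Cobalt)
Novara has the top bid at or above the reserve ($101).
max(second-highest $68, reserve $93) = $93.

Novara pays $93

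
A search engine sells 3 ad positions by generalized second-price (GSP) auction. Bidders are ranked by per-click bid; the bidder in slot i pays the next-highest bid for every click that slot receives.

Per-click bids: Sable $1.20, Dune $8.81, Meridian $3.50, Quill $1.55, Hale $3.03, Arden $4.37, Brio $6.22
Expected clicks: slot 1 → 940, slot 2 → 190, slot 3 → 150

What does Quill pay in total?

Per-click bids in order: $8.81 (Dune) > $6.22 (Brio) > $4.37 (Arden) > $3.50 (Meridian) > …
Quill ranks below slot 3 → no slot, pays nothing.

Quill pays $0.00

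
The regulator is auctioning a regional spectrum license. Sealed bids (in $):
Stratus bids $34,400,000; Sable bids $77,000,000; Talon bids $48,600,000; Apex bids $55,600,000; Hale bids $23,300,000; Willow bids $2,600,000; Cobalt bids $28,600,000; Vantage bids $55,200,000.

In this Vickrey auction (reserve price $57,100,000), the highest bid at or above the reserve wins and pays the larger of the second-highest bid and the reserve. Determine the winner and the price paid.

Bids ranked: 77,000,000 (Sable) > 55,600,000 (Apex) > 55,200,000 (Vantage) > 48,600,000 (Talon) > 34,400,000 (Stratus) > 28,600,000 (Cobalt) > …
Sable has the top bid at or above the reserve ($77,000,000).
max(second-highest $55,600,000, reserve $57,100,000) = $57,100,000.

Sable pays $57,100,000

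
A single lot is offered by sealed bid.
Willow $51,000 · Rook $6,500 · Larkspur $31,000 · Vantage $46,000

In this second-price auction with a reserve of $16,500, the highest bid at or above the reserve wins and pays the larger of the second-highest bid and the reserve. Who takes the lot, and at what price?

Rule: the highest bid at or above the reserve wins and pays the larger of the second-highest bid and the reserve.
Bids in order: 51,000 (Willow) > 46,000 (Vantage) > 31,000 (Larkspur) > 6,500 (Rook)
Highest eligible bid: Willow at $51,000.
max(second-highest $46,000, reserve $16,500) = $46,000; the reserve does not bind.

Willow pays $46,000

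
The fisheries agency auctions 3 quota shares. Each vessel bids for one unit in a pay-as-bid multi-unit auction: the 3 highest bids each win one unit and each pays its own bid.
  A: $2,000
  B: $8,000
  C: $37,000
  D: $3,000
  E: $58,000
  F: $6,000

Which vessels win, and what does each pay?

Ordering the bids: 58,000 (E), 37,000 (C), 8,000 (B), 6,000 (F), 3,000 (D), …
The 3 highest are E, C, B.
Each winner pays its own bid: E $58,000, C $37,000, B $8,000.

E $58,000, C $37,000, B $8,000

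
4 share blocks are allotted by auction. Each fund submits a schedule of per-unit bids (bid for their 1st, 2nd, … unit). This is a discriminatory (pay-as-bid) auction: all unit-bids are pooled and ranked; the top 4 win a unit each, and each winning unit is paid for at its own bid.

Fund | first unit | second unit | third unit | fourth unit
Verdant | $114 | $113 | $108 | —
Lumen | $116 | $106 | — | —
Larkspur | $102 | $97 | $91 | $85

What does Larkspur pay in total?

Merging the schedules and taking the best 4: 116 (Lumen-1), 114 (Verdant-1), 113 (Verdant-2), 108 (Verdant-3)
Next rejected bid: $106 (not a price — pay-as-bid).
Larkspur wins no units.

Larkspur pays $0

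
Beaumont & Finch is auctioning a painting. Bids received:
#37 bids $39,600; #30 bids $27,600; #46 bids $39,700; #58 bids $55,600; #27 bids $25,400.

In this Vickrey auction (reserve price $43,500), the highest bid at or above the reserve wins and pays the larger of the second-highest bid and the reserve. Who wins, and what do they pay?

#58 pays $43,500

Sorting bids: 55,600 (#58) > 39,700 (#46) > 39,600 (#37) > 27,600 (#30) > 25,400 (#27)
#58 has the top bid at or above the reserve ($55,600).
max(second-highest $39,700, reserve $43,500) = $43,500.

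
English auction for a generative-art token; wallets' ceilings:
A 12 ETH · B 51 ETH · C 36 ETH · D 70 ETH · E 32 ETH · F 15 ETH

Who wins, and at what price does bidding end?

D wins at 51 ETH

Sorting limits: 70 (D) > 51 (B) > 36 (C) > 32 (E) > 15 (F) > 12 (A)
Once the price passes 51 ETH, only D is left; the hammer falls at B's limit of 51 ETH.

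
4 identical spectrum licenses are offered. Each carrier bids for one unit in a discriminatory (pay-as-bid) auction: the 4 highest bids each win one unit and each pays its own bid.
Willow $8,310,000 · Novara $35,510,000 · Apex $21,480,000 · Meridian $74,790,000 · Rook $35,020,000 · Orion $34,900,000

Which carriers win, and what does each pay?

Sorting: 74,790,000 (Meridian), 35,510,000 (Novara), 35,020,000 (Rook), 34,900,000 (Orion), 21,480,000 (Apex), 8,310,000 (Willow)
Winners (4 units): Meridian, Novara, Rook, Orion.
Each winner pays its own bid: Meridian $74,790,000, Novara $35,510,000, Rook $35,020,000, Orion $34,900,000.

Meridian $74,790,000, Novara $35,510,000, Rook $35,020,000, Orion $34,900,000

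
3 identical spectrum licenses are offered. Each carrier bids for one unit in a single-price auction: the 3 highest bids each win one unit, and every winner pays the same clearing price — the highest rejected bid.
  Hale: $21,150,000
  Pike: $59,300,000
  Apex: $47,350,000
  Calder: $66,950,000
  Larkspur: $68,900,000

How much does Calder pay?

Calder pays $47,350,000

Ordering the bids: 68,900,000 (Larkspur), 66,950,000 (Calder), 59,300,000 (Pike), 47,350,000 (Apex), 21,150,000 (Hale)
Top 3: Larkspur, Calder, Pike.
Clearing price = highest rejected bid = $47,350,000.
Calder wins → pays $47,350,000.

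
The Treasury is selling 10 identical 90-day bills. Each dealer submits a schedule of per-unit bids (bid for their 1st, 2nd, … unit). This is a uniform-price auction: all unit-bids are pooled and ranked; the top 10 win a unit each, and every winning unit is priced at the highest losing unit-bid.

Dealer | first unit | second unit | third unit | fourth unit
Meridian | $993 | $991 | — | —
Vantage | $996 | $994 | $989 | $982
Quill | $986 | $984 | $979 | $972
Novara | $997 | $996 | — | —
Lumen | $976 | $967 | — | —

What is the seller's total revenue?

Total revenue: $9,790

Pooled unit-bids ranked (top 10): 997 (Novara-1), 996 (Vantage-1), 996 (Novara-2), 994 (Vantage-2), 993 (Meridian-1), 991 (Meridian-2), 989 (Vantage-3), 986 (Quill-1), 984 (Quill-2), 982 (Vantage-4)
First bid not allocated: $979.
Allocation: Meridian 2, Novara 2, Quill 2, Vantage 4. Every unit priced at $979.
Revenue = 10 × 979 = $9,790.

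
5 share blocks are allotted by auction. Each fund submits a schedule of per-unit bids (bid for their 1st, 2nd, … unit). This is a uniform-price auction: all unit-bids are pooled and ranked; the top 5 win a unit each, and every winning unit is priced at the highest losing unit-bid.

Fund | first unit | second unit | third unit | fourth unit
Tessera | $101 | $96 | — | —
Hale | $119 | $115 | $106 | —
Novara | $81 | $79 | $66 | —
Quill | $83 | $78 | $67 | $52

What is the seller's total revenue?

Total revenue: $415

All unit-bids, highest first — top 5: 119 (Hale-1), 115 (Hale-2), 106 (Hale-3), 101 (Tessera-1), 96 (Tessera-2)
The (k+1)-th unit-bid is $83.
Allocation: Hale 3, Tessera 2. Every unit priced at $83.
Revenue = 5 × 83 = $415.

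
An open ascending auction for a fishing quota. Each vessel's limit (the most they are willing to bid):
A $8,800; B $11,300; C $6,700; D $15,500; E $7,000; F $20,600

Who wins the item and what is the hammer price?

Limits in order: 20,600 (F) > 15,500 (D) > 11,300 (B) > 8,800 (A) > 7,000 (E) > 6,700 (C)
Once the price passes $15,500, only F is left; the hammer falls at D's limit of $15,500.

F wins at $15,500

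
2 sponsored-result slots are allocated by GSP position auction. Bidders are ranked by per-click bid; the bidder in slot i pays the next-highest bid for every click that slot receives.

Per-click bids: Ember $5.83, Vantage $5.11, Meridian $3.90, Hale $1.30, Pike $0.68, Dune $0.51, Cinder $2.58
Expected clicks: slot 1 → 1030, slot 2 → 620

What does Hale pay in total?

Per-click bids in order: $5.83 (Ember) > $5.11 (Vantage) > $3.90 (Meridian) > …
Hale ranks below slot 2 → no slot, pays nothing.

Hale pays $0.00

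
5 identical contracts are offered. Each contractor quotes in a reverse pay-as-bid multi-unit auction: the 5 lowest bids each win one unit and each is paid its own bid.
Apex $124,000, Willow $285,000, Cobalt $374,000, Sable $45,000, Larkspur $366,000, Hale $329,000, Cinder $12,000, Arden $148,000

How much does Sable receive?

Ordering the bids: 12,000 (Cinder), 45,000 (Sable), 124,000 (Apex), 148,000 (Arden), 285,000 (Willow), 329,000 (Hale), 366,000 (Larkspur), …
Winners (5 units): Cinder, Sable, Apex, Arden, Willow.
Sable wins → own bid $45,000.

Sable is paid $45,000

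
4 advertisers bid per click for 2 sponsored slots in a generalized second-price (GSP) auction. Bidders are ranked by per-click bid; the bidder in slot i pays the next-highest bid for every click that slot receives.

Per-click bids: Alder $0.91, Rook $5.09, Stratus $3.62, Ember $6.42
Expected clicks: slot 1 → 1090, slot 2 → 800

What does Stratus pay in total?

Stratus pays $0.00

Ranked by bid: $6.42 (Ember) > $5.09 (Rook) > $3.62 (Stratus) > …
Stratus ranks below slot 2 → no slot, pays nothing.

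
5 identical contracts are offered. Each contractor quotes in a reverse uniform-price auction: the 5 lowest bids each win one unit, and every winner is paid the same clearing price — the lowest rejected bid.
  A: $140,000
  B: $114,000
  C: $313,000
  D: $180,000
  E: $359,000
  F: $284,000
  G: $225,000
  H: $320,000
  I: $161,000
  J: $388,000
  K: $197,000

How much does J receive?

Sorting: 114,000 (B), 140,000 (A), 161,000 (I), 180,000 (D), 197,000 (K), 225,000 (G), 284,000 (F), …
Lowest 5: B, A, I, D, K.
First losing bid is G's $225,000, which sets the uniform price.
J does not win → is paid $0.

J is paid $0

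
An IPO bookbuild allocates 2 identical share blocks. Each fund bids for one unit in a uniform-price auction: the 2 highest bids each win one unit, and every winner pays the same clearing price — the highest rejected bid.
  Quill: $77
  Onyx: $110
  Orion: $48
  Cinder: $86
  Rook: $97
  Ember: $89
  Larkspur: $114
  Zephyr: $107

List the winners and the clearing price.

Larkspur, Onyx; each pays $107

Bids ranked high→low: 114 (Larkspur), 110 (Onyx), 107 (Zephyr), 97 (Rook), …
The 2 highest are Larkspur, Onyx.
First losing bid is Zephyr's $107, which sets the uniform price.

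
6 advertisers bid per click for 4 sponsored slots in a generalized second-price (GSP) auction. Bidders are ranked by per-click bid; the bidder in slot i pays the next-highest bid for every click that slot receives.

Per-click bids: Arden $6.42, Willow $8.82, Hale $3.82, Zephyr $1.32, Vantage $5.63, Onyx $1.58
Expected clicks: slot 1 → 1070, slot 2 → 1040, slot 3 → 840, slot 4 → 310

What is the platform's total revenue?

Total revenue: $16423.20

Per-click bids in order: $8.82 (Willow) > $6.42 (Arden) > $5.63 (Vantage) > $3.82 (Hale) > $1.58 (Onyx) > …
Slot 1: Willow pays $6.42 × 1070 = $6869.40
Slot 2: Arden pays $5.63 × 1040 = $5855.20
Slot 3: Vantage pays $3.82 × 840 = $3208.80
Slot 4: Hale pays $1.58 × 310 = $489.80
Total = $16423.20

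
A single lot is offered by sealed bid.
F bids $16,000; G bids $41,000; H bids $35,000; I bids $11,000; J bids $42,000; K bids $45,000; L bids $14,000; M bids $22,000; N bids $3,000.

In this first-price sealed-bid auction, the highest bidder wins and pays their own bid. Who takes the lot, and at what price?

First-price sealed-bid auction: the highest bidder wins and pays their own bid.
Sorting bids: 45,000 (K) > 42,000 (J) > 41,000 (G) > 35,000 (H) > 22,000 (M) > 16,000 (F) > …
K has the highest bid and pays exactly that: $45,000.

K pays $45,000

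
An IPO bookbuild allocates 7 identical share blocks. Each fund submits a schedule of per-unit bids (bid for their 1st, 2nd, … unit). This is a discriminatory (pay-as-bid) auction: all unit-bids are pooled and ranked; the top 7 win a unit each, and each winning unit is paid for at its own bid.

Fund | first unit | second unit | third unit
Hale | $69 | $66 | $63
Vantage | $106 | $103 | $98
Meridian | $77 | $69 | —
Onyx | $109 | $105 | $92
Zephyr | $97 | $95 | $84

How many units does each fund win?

Onyx 2, Vantage 3, Zephyr 2

Merging the schedules and taking the best 7: 109 (Onyx-1), 106 (Vantage-1), 105 (Onyx-2), 103 (Vantage-2), 98 (Vantage-3), 97 (Zephyr-1), 95 (Zephyr-2)
Next rejected bid: $92 (not a price — pay-as-bid).
Allocation: Onyx 2, Vantage 3, Zephyr 2.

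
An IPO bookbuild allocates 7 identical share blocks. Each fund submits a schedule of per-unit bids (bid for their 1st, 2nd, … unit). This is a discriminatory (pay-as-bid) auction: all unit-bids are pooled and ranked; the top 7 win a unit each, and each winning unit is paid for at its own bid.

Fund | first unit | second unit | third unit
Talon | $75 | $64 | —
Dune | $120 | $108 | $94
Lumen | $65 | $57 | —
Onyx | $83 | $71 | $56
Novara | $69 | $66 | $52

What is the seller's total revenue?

Merging the schedules and taking the best 7: 120 (Dune-1), 108 (Dune-2), 94 (Dune-3), 83 (Onyx-1), 75 (Talon-1), 71 (Onyx-2), 69 (Novara-1)
Next rejected bid: $66 (not a price — pay-as-bid).
Each winning unit pays its own bid.
Revenue = 120 + 108 + 94 + 83 + 75 + 71 + 69 = $620.

Total revenue: $620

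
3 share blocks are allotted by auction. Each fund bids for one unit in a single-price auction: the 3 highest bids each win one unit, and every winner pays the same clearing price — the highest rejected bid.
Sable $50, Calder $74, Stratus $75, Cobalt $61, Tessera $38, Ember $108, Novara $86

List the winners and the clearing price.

Bids ranked high→low: 108 (Ember), 86 (Novara), 75 (Stratus), 74 (Calder), 61 (Cobalt), …
The 3 highest are Ember, Novara, Stratus.
Clearing price = highest rejected bid = $74.

Ember, Novara, Stratus; each pays $74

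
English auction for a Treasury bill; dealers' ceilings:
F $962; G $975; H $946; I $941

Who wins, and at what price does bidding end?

G wins at $962

Sorting limits: 975 (G) > 962 (F) > 946 (H) > 941 (I)
Bidding ends when F exits at $962; G takes it.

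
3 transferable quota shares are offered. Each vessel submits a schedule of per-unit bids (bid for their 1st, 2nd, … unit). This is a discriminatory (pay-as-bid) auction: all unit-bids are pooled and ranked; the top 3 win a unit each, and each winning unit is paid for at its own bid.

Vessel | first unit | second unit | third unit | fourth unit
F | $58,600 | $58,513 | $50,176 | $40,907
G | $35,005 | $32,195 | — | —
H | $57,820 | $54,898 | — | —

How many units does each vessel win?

All unit-bids, highest first — top 3: 58,600 (F-1), 58,513 (F-2), 57,820 (H-1)
Next rejected bid: $54,898 (not a price — pay-as-bid).
Allocation: F 2, H 1.

F 2, H 1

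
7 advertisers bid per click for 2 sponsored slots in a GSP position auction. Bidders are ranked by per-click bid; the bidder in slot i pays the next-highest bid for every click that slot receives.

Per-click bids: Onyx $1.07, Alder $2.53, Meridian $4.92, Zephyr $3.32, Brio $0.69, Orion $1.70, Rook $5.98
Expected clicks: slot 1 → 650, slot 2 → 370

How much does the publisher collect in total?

Sorting advertisers: $5.98 (Rook) > $4.92 (Meridian) > $3.32 (Zephyr) > …
Slot 1: Rook pays $4.92 × 650 = $3198.00
Slot 2: Meridian pays $3.32 × 370 = $1228.40
Total = $4426.40

Total revenue: $4426.40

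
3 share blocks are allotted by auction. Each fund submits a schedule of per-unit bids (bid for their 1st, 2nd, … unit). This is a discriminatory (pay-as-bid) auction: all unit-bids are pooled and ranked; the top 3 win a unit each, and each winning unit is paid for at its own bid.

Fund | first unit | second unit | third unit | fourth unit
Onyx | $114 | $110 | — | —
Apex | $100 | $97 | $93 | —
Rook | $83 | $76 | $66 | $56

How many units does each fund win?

Pooled unit-bids ranked (top 3): 114 (Onyx-1), 110 (Onyx-2), 100 (Apex-1)
Next rejected bid: $97 (not a price — pay-as-bid).
Allocation: Apex 1, Onyx 2.

Apex 1, Onyx 2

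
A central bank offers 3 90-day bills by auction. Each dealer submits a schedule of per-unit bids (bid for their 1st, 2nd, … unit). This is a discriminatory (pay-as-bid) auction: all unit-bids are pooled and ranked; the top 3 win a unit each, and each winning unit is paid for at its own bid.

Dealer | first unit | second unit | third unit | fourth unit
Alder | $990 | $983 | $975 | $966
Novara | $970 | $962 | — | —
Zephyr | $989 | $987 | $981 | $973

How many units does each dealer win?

Alder 1, Zephyr 2

Merging the schedules and taking the best 3: 990 (Alder-1), 989 (Zephyr-1), 987 (Zephyr-2)
Next rejected bid: $983 (not a price — pay-as-bid).
Allocation: Alder 1, Zephyr 2.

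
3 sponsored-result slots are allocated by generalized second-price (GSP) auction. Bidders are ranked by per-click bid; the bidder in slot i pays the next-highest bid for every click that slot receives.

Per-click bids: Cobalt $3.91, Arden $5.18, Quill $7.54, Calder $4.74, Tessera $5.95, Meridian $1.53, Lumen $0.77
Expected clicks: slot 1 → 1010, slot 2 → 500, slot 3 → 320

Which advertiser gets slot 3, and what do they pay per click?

Per-click bids in order: $7.54 (Quill) > $5.95 (Tessera) > $5.18 (Arden) > $4.74 (Calder) > …
Slot 3 goes to the third-ranked bidder, Arden, who pays the next bid down: $4.74/click.

Arden; $4.74 per click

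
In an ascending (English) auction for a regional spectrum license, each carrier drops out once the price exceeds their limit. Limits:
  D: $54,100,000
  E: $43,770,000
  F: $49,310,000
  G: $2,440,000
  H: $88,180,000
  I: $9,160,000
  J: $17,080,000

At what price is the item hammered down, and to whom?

H wins at $54,100,000

Ascending (English) auction: the price rises until one bidder remains; the winner pays the price at which the last rival dropped out.
Limits ranked: 88,180,000 (H) > 54,100,000 (D) > 49,310,000 (F) > 43,770,000 (E) > 17,080,000 (J) > 9,160,000 (I) > …
D is the last rival to drop out, at $54,100,000; H remains and wins at that price.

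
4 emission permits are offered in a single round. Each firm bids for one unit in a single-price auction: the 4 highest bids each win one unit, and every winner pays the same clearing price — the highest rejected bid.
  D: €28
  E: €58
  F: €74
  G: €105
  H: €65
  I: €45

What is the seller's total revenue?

Sorting: 105 (G), 74 (F), 65 (H), 58 (E), 45 (I), 28 (D)
Winners (4 units): G, F, H, E.
Highest unsuccessful bid: €45 → clearing price.
Total revenue = 4 × €45 = €180.

Total revenue: €180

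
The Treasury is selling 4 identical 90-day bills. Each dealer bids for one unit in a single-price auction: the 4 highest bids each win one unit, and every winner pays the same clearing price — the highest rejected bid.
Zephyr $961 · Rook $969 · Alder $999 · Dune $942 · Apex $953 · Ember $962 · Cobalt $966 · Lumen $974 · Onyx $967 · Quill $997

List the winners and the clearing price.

Sorting: 999 (Alder), 997 (Quill), 974 (Lumen), 969 (Rook), 967 (Onyx), 966 (Cobalt), …
Winners (4 units): Alder, Quill, Lumen, Rook.
Clearing price = highest rejected bid = $967.

Alder, Quill, Lumen, Rook; each pays $967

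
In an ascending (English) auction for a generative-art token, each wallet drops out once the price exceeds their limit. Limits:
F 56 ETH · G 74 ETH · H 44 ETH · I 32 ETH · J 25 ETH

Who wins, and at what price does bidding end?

G wins at 56 ETH

Rule: the price rises until one bidder remains; the winner pays the price at which the last rival dropped out.
Sorting limits: 74 (G) > 56 (F) > 44 (H) > 32 (I) > 25 (J)
Once the price passes 56 ETH, only G is left; the hammer falls at F's limit of 56 ETH.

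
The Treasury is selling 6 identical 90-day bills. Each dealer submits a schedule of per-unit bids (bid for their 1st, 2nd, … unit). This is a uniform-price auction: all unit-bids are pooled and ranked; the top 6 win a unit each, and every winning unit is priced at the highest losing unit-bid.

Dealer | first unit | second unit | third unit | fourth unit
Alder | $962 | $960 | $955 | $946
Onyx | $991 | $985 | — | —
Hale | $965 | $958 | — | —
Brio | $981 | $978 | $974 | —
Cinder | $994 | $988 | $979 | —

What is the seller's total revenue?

Total revenue: $5,868

Merging the schedules and taking the best 6: 994 (Cinder-1), 991 (Onyx-1), 988 (Cinder-2), 985 (Onyx-2), 981 (Brio-1), 979 (Cinder-3)
The (k+1)-th unit-bid is $978.
Allocation: Brio 1, Cinder 3, Onyx 2. Every unit priced at $978.
Revenue = 6 × 978 = $5,868.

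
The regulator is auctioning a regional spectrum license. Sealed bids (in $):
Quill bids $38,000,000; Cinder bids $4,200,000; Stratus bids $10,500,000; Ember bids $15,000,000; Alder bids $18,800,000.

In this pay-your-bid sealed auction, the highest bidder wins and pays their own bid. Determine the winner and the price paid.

Rule: the highest bidder wins and pays their own bid.
Sorting bids: 38,000,000 (Quill) > 18,800,000 (Alder) > 15,000,000 (Ember) > 10,500,000 (Stratus) > 4,200,000 (Cinder)
Quill has the highest bid and pays exactly that: $38,000,000.

Quill pays $38,000,000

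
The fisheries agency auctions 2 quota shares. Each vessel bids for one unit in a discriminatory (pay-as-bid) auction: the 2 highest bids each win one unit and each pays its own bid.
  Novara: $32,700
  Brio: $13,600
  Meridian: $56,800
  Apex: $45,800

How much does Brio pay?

Bids ranked high→low: 56,800 (Meridian), 45,800 (Apex), 32,700 (Novara), 13,600 (Brio)
Winners (2 units): Meridian, Apex.
Brio does not win → $0.

Brio pays $0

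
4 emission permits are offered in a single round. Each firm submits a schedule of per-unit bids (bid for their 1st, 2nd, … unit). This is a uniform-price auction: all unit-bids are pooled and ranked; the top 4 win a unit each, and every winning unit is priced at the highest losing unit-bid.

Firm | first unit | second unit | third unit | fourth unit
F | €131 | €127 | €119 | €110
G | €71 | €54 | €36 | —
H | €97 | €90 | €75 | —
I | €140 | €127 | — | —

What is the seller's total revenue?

All unit-bids, highest first — top 4: 140 (I-1), 131 (F-1), 127 (F-2), 127 (I-2)
Highest rejected unit-bid = €119.
Allocation: F 2, I 2. Every unit priced at €119.
Revenue = 4 × 119 = €476.

Total revenue: €476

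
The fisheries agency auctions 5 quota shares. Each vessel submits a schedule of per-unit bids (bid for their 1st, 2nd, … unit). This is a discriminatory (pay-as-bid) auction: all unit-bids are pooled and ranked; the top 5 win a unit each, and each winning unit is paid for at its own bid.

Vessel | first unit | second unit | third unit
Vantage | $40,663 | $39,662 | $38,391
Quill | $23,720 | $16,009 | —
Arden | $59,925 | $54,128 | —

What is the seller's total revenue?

Pooled unit-bids ranked (top 5): 59,925 (Arden-1), 54,128 (Arden-2), 40,663 (Vantage-1), 39,662 (Vantage-2), 38,391 (Vantage-3)
Next rejected bid: $23,720 (not a price — pay-as-bid).
Each winning unit pays its own bid.
Revenue = 59,925 + 54,128 + 40,663 + 39,662 + 38,391 = $232,769.

Total revenue: $232,769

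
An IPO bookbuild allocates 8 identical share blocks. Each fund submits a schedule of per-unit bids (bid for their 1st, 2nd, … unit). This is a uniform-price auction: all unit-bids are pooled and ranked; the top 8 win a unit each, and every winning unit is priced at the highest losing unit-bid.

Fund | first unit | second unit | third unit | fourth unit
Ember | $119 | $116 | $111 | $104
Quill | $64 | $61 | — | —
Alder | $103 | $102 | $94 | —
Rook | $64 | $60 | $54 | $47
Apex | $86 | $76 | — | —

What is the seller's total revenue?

Merging the schedules and taking the best 8: 119 (Ember-1), 116 (Ember-2), 111 (Ember-3), 104 (Ember-4), 103 (Alder-1), 102 (Alder-2), 94 (Alder-3), 86 (Apex-1)
First bid not allocated: $76.
Allocation: Alder 3, Apex 1, Ember 4. Every unit priced at $76.
Revenue = 8 × 76 = $608.

Total revenue: $608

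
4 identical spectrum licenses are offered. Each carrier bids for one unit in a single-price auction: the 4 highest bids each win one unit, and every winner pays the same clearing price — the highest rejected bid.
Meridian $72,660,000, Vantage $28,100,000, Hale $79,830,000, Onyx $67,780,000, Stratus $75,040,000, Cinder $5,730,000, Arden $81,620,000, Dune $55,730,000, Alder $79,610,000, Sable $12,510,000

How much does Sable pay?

Bids ranked high→low: 81,620,000 (Arden), 79,830,000 (Hale), 79,610,000 (Alder), 75,040,000 (Stratus), 72,660,000 (Meridian), 67,780,000 (Onyx), …
Top 4: Arden, Hale, Alder, Stratus.
Highest unsuccessful bid: $72,660,000 → clearing price.
Sable does not win → pays $0.

Sable pays $0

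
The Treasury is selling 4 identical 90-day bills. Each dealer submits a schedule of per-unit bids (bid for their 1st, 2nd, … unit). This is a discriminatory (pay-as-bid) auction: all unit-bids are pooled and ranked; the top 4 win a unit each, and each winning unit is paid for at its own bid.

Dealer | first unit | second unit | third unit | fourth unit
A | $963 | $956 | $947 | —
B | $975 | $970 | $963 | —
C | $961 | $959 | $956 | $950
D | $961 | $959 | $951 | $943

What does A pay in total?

Pooled unit-bids ranked (top 4): 975 (B-1), 970 (B-2), 963 (A-1), 963 (B-3)
Next rejected bid: $961 (not a price — pay-as-bid).
A's winning unit-bids: 963 = $963.

A pays $963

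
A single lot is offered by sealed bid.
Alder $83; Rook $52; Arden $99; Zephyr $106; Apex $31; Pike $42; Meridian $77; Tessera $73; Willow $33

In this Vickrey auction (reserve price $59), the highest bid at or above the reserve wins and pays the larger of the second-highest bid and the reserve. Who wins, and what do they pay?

Zephyr pays $99

Sorting bids: 106 (Zephyr) > 99 (Arden) > 83 (Alder) > 77 (Meridian) > 73 (Tessera) > 52 (Rook) > …
Highest eligible bid: Zephyr at $106.
max(second-highest $99, reserve $59) = $99; the reserve does not bind.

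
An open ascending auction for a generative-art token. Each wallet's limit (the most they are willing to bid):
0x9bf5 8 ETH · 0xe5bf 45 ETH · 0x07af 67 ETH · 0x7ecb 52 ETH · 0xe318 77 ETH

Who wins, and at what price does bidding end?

0xe318 wins at 67 ETH

Limits in order: 77 (0xe318) > 67 (0x07af) > 52 (0x7ecb) > 45 (0xe5bf) > 8 (0x9bf5)
0x07af is the last rival to drop out, at 67 ETH; 0xe318 remains and wins at that price.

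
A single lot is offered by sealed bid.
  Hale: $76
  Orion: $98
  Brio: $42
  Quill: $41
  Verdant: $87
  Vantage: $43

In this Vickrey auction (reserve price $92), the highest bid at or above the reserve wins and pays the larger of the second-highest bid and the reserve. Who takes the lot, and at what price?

Orion pays $92

Sorting bids: 98 (Orion) > 87 (Verdant) > 76 (Hale) > 43 (Vantage) > 42 (Brio) > 41 (Quill)
Highest eligible bid: Orion at $98.
max(second-highest $87, reserve $92) = $92.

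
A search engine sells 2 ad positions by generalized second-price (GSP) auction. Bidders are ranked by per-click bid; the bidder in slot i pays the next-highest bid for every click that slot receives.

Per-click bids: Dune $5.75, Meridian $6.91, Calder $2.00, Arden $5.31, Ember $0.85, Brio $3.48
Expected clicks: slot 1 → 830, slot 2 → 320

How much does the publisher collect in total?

Total revenue: $6471.70

Ranked by bid: $6.91 (Meridian) > $5.75 (Dune) > $5.31 (Arden) > …
Slot 1: Meridian pays $5.75 × 830 = $4772.50
Slot 2: Dune pays $5.31 × 320 = $1699.20
Total = $6471.70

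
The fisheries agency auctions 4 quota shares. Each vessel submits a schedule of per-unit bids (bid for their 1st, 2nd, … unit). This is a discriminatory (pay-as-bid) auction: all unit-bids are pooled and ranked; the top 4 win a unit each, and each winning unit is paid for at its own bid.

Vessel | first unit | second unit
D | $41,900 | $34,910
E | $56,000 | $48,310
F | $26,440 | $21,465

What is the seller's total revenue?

Total revenue: $181,120

All unit-bids, highest first — top 4: 56,000 (E-1), 48,310 (E-2), 41,900 (D-1), 34,910 (D-2)
Next rejected bid: $26,440 (not a price — pay-as-bid).
Each winning unit pays its own bid.
Revenue = 56,000 + 48,310 + 41,900 + 34,910 = $181,120.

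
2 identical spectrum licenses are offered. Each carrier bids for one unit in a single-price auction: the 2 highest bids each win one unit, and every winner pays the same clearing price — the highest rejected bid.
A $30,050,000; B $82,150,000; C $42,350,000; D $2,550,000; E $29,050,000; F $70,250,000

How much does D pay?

Ordering the bids: 82,150,000 (B), 70,250,000 (F), 42,350,000 (C), 30,050,000 (A), …
Winners (2 units): B, F.
Highest unsuccessful bid: $42,350,000 → clearing price.
D does not win → pays $0.

D pays $0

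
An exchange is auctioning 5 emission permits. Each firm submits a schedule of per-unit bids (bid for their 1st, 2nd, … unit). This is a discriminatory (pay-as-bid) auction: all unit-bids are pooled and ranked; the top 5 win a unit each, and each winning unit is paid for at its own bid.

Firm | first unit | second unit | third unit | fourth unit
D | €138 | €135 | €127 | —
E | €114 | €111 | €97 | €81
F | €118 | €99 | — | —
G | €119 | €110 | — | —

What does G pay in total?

Pooled unit-bids ranked (top 5): 138 (D-1), 135 (D-2), 127 (D-3), 119 (G-1), 118 (F-1)
Next rejected bid: €114 (not a price — pay-as-bid).
G's winning unit-bids: 119 = €119.

G pays €119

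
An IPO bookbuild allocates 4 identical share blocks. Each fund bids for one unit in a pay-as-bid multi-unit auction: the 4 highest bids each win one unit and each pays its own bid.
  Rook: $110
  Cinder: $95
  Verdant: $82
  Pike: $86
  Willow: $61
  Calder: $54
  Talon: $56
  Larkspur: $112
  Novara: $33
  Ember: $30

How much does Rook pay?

Rook pays $110

Sorting: 112 (Larkspur), 110 (Rook), 95 (Cinder), 86 (Pike), 82 (Verdant), 61 (Willow), …
The 4 highest are Larkspur, Rook, Cinder, Pike.
Rook wins → own bid $110.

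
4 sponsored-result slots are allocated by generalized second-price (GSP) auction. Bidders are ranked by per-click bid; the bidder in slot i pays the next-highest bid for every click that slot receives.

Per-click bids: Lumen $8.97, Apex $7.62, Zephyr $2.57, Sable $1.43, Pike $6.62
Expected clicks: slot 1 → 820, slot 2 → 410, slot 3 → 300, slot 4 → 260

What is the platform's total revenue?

Sorting advertisers: $8.97 (Lumen) > $7.62 (Apex) > $6.62 (Pike) > $2.57 (Zephyr) > $1.43 (Sable)
Slot 1: Lumen pays $7.62 × 820 = $6248.40
Slot 2: Apex pays $6.62 × 410 = $2714.20
Slot 3: Pike pays $2.57 × 300 = $771.00
Slot 4: Zephyr pays $1.43 × 260 = $371.80
Total = $10105.40

Total revenue: $10105.40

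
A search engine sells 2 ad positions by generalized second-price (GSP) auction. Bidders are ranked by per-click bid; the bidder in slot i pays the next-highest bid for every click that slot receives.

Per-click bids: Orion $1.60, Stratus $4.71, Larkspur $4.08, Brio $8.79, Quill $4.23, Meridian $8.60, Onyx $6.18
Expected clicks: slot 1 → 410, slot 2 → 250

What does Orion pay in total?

Sorting advertisers: $8.79 (Brio) > $8.60 (Meridian) > $6.18 (Onyx) > …
Orion ranks below slot 2 → no slot, pays nothing.

Orion pays $0.00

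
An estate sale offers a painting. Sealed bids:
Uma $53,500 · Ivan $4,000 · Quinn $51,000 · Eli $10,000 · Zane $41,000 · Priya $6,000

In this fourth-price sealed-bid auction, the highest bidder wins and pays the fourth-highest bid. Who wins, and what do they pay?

Bids in order: 53,500 (Uma) > 51,000 (Quinn) > 41,000 (Zane) > 10,000 (Eli) > 6,000 (Priya) > 4,000 (Ivan)
Uma wins; payment is bid #4 in the ranking = $10,000.

Uma pays $10,000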